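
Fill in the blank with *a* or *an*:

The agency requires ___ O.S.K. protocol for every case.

The indefinite article is chosen by the initial *sound* of the following word, not its spelling.
The initialism *O.S.K.* is read letter by letter; the first letter, O, is pronounced /oʊ/, which begins with a vowel sound.
So the article is *an*: The agency requires an O.S.K. protocol for every case.

an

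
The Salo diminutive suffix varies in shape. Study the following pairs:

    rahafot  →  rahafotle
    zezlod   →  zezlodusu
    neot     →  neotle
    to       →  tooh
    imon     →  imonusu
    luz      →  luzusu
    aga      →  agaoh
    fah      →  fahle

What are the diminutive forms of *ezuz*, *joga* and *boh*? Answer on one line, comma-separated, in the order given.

ezuzusu, jogaoh, bohle

The pattern is voicing of the final sound: -le when the stem ends in a voiceless consonant (*rahafot*, *neot*, *fah*); -usu when the stem ends in a voiced consonant (*zezlod*, *imon*, *luz*); -oh when the stem ends in a vowel (*to*, *aga*).
*ezuz* — final sound /z/ (a voiced consonant) → -usu → *ezuzusu*.
*joga*: final sound = /a/, a vowel → -oh → *jogaoh*.
The final sound of *boh* is /h/, which is a voiceless consonant, so the suffix is -le, giving *bohle*.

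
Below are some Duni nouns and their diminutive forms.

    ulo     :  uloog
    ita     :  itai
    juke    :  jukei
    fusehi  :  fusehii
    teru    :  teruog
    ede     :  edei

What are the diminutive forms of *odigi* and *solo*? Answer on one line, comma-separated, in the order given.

The pattern is rounding harmony: -og when the last vowel of the stem is a rounded vowel (*ulo*, *teru*); -i when the last vowel of the stem is an unrounded vowel (*ita*, *juke*, *fusehi*, *ede*).
Since the last vowel of *odigi* is /i/ (an unrounded vowel), it takes -i, giving *odigii*.
*solo*: last vowel = /o/, a rounded vowel → -og → *soloog*.

odigii, soloog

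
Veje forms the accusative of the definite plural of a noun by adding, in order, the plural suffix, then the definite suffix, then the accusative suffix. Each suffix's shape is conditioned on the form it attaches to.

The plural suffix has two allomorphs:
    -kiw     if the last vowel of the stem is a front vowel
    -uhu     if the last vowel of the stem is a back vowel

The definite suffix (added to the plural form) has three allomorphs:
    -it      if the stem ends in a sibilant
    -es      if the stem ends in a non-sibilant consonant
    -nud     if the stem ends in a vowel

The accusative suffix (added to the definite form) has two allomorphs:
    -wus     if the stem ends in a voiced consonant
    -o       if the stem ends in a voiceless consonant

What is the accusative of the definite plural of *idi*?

Since the last vowel of *idi* is /i/ (a front vowel), it takes -kiw, giving *idikiw*.
The plural form *idikiw*: final sound = /w/, a non-sibilant consonant → -es → *idikiwes*.
The definite form *idikiwes*: final consonant = /s/, voiceless → -o → *idikiweso*.

idikiweso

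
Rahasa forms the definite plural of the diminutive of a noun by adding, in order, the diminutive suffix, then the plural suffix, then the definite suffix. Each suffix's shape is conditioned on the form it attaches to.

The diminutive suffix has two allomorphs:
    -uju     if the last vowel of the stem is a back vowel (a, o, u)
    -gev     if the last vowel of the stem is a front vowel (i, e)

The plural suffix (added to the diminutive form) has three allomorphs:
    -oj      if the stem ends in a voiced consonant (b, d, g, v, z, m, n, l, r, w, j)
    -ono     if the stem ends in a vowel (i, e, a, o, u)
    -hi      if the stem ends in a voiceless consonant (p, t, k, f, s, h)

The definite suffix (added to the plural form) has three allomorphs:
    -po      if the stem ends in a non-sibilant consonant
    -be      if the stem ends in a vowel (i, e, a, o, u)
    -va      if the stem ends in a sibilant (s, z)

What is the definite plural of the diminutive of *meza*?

The last vowel of *meza* is /a/, which is a back vowel, so the diminutive suffix is -uju, giving *mezauju*.
The final sound of the diminutive form *mezauju* is /u/, which is a vowel, so the plural suffix is -ono, giving *mezaujuono*.
The final sound of the plural form *mezaujuono* is /o/, which is a vowel, so the definite suffix is -be, giving *mezaujuonobe*.

mezaujuonobe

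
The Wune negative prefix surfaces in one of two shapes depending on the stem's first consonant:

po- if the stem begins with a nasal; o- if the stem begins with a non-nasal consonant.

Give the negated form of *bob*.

obob

*bob* — first consonant /b/ (non-nasal) → o- → *obob*.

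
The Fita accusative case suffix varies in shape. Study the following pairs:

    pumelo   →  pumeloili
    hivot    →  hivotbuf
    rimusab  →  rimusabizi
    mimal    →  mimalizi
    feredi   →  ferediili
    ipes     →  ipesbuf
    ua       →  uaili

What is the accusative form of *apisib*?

apisibizi

The suffix is conditioned by the final sound: -buf when the stem ends in a voiceless consonant (*hivot*, *ipes*); -izi when the stem ends in a voiced consonant (*rimusab*, *mimal*); -ili when the stem ends in a vowel (*pumelo*, *feredi*, *ua*).
*apisib* — final sound /b/ (a voiced consonant) → -izi → *apisibizi*.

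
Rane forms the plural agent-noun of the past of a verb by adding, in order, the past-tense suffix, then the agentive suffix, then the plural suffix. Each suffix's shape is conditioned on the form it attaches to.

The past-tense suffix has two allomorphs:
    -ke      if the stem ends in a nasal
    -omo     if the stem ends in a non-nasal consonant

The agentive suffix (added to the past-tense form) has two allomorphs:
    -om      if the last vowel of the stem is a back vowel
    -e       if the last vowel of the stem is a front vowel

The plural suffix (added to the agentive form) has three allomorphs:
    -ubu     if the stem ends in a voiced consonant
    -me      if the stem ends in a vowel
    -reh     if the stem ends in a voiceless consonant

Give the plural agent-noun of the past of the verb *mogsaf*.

*mogsaf*: final consonant = /f/, non-nasal → -omo → *mogsafomo*.
The past-tense form *mogsafomo*: last vowel = /o/, a back vowel → -om → *mogsafomoom*.
The final sound of the agentive form *mogsafomoom* is /m/, which is a voiced consonant, so the plural suffix is -ubu, giving *mogsafomoomubu*.

mogsafomoomubu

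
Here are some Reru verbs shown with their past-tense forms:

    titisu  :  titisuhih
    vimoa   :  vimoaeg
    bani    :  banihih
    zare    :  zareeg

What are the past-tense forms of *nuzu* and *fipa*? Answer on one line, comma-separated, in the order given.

nuzuhih, fipaeg

The alternation tracks the last vowel of the stem — -hih when the last vowel of the stem is a high vowel (*titisu*, *bani*); -eg when the last vowel of the stem is a non-high vowel (*vimoa*, *zare*).
The last vowel of *nuzu* is /u/, which is a high vowel, so the suffix is -hih, giving *nuzuhih*.
Since the last vowel of *fipa* is /a/ (a non-high vowel), it takes -eg, giving *fipaeg*.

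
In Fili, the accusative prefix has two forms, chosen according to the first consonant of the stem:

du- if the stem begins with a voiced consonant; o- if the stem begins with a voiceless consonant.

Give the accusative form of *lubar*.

The first consonant of *lubar* is /l/, which is voiced, so the prefix is du-, giving *dulubar*.

dulubar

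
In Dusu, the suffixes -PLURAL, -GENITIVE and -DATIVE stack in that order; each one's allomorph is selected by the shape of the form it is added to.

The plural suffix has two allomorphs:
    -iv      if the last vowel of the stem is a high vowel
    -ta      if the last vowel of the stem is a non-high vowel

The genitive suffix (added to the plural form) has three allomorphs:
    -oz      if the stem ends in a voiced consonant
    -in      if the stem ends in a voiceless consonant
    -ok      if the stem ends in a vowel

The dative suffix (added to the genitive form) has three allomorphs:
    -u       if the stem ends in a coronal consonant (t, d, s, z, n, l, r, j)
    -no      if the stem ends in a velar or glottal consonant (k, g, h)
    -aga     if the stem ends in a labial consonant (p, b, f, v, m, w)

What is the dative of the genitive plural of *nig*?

*nig*: last vowel = /i/, a high vowel → -iv → *nigiv*.
The plural form *nigiv*: final sound = /v/, a voiced consonant → -oz → *nigivoz*.
The final consonant of the genitive form *nigivoz* is /z/, which is coronal, so the dative suffix is -u, giving *nigivozu*.

nigivozu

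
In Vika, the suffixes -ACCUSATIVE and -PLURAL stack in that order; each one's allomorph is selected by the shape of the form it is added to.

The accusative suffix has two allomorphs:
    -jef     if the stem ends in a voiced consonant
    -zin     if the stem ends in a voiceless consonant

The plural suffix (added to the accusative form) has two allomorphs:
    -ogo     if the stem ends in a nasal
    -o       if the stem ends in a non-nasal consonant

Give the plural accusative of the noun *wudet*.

wudetzinogo

The final consonant of *wudet* is /t/, which is voiceless, so the accusative suffix is -zin, giving *wudetzin*.
The final consonant of the accusative form *wudetzin* is /n/, which is a nasal, so the plural suffix is -ogo, giving *wudetzinogo*.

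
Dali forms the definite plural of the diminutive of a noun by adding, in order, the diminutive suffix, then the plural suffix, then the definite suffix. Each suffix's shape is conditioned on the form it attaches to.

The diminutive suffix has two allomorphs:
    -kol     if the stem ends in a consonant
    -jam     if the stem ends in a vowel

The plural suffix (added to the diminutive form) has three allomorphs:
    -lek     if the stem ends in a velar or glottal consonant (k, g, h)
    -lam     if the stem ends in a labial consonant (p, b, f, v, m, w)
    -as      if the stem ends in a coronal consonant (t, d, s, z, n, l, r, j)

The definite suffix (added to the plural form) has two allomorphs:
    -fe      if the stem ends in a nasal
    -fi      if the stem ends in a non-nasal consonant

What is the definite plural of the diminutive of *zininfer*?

The final sound of *zininfer* is /r/, which is a consonant, so the diminutive suffix is -kol, giving *zininferkol*.
The diminutive form *zininferkol* — final consonant /l/ (coronal) → -as → *zininferkolas*.
Since the final consonant of the plural form *zininferkolas* is /s/ (non-nasal), it takes -fi, giving *zininferkolasfi*.

zininferkolasfi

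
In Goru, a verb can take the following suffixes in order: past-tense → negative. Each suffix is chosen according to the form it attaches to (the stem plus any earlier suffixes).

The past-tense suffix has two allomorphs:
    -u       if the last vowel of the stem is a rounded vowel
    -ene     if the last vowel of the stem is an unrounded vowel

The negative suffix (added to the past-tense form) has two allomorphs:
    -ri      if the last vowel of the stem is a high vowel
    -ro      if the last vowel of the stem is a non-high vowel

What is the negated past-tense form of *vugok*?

*vugok* — last vowel /o/ (a rounded vowel) → -u → *vugoku*.
Since the last vowel of the past-tense form *vugoku* is /u/ (a high vowel), it takes -ri, giving *vugokuri*.

vugokuri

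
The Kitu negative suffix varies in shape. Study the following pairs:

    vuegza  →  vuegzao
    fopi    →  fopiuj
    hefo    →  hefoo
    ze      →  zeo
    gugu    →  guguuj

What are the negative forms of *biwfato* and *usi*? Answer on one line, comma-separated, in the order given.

Looking at the last vowel of each stem: -uj when the last vowel of the stem is a high vowel (*fopi*, *gugu*); -o when the last vowel of the stem is a non-high vowel (*vuegza*, *hefo*, *ze*).
*biwfato* — last vowel /o/ (a non-high vowel) → -o → *biwfatoo*.
*usi* — last vowel /i/ (a high vowel) → -uj → *usiuj*.

biwfatoo, usiuj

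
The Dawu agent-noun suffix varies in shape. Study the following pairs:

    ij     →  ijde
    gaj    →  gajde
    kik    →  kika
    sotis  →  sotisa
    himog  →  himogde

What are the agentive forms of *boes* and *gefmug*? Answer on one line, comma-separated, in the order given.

boesa, gefmugde

The pattern is voicing of the final consonant: -a when the stem ends in a voiceless consonant (*kik*, *sotis*); -de when the stem ends in a voiced consonant (*ij*, *gaj*, *himog*).
Since the final consonant of *boes* is /s/ (voiceless), it takes -a, giving *boesa*.
*gefmug*: final consonant = /g/, voiced → -de → *gefmugde*.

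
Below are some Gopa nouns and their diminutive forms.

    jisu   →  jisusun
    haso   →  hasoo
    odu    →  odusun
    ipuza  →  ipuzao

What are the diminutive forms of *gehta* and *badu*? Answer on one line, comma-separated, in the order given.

The suffix is conditioned by the last vowel: -sun when the last vowel of the stem is a high vowel (*jisu*, *odu*); -o when the last vowel of the stem is a non-high vowel (*haso*, *ipuza*).
*gehta*: last vowel = /a/, a non-high vowel → -o → *gehtao*.
*badu*: last vowel = /u/, a high vowel → -sun → *badusun*.

gehtao, badusun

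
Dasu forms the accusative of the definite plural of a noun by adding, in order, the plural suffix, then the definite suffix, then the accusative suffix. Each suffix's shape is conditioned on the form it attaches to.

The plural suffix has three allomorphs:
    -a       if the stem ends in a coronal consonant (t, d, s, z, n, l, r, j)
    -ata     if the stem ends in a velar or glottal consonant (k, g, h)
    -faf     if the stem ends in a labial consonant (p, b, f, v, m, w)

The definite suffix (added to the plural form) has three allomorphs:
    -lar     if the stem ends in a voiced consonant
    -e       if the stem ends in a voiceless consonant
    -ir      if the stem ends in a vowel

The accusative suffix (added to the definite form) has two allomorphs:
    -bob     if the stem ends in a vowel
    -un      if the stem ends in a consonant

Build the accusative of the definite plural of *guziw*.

The final consonant of *guziw* is /w/, which is labial, so the plural suffix is -faf, giving *guziwfaf*.
The final sound of the plural form *guziwfaf* is /f/, which is a voiceless consonant, so the definite suffix is -e, giving *guziwfafe*.
The final sound of the definite form *guziwfafe* is /e/, which is a vowel, so the accusative suffix is -bob, giving *guziwfafebob*.

guziwfafebob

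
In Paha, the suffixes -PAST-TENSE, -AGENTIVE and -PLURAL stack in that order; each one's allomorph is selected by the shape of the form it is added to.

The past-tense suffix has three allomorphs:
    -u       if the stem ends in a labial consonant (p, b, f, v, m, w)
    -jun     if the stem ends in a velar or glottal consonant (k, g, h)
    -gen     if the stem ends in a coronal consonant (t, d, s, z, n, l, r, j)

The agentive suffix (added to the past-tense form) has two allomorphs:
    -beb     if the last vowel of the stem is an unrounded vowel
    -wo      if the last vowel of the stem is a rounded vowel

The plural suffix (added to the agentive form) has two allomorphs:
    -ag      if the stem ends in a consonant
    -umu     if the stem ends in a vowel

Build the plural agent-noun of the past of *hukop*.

*hukop*: final consonant = /p/, labial → -u → *hukopu*.
The last vowel of the past-tense form *hukopu* is /u/, which is a rounded vowel, so the agentive suffix is -wo, giving *hukopuwo*.
Since the final sound of the agentive form *hukopuwo* is /o/ (a vowel), it takes -umu, giving *hukopuwoumu*.

hukopuwoumu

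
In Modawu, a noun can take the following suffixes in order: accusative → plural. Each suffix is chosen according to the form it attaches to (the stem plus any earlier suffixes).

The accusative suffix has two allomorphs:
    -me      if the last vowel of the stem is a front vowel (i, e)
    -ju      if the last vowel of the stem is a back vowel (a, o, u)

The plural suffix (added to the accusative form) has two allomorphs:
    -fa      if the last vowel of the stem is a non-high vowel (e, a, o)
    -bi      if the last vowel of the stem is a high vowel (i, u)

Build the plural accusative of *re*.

remefa

The last vowel of *re* is /e/, which is a front vowel, so the accusative suffix is -me, giving *reme*.
Since the last vowel of the accusative form *reme* is /e/ (a non-high vowel), it takes -fa, giving *remefa*.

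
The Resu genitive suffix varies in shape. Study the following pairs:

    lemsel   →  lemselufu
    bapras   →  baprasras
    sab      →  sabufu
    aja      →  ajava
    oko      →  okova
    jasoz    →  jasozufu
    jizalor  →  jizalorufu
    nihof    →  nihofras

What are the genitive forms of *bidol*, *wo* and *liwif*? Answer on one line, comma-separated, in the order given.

bidolufu, wova, liwifras

Looking at the final sound of each stem: -ras when the stem ends in a voiceless consonant (*bapras*, *nihof*); -ufu when the stem ends in a voiced consonant (*lemsel*, *sab*, *jasoz*, *jizalor*); -va when the stem ends in a vowel (*aja*, *oko*).
*bidol*: final sound = /l/, a voiced consonant → -ufu → *bidolufu*.
*wo*: final sound = /o/, a vowel → -va → *wova*.
Since the final sound of *liwif* is /f/ (a voiceless consonant), it takes -ras, giving *liwifras*.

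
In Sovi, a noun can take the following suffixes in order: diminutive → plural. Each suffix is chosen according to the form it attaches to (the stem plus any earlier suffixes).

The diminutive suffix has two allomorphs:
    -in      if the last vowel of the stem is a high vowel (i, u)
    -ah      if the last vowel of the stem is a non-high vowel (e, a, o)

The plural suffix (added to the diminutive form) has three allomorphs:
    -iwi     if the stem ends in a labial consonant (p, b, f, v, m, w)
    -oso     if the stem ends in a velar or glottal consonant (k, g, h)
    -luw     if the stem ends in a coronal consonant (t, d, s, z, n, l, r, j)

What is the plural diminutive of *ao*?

*ao* — last vowel /o/ (a non-high vowel) → -ah → *aoah*.
The diminutive form *aoah* — final consonant /h/ (velar/glottal) → -oso → *aoahoso*.

aoahoso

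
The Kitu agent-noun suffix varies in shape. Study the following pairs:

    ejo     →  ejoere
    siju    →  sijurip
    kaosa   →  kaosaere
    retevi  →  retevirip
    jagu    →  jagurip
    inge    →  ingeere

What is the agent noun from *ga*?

Looking at the last vowel of each stem: -rip when the last vowel of the stem is a high vowel (*siju*, *retevi*, *jagu*); -ere when the last vowel of the stem is a non-high vowel (*ejo*, *kaosa*, *inge*).
*ga* — last vowel /a/ (a non-high vowel) → -ere → *gaere*.

gaere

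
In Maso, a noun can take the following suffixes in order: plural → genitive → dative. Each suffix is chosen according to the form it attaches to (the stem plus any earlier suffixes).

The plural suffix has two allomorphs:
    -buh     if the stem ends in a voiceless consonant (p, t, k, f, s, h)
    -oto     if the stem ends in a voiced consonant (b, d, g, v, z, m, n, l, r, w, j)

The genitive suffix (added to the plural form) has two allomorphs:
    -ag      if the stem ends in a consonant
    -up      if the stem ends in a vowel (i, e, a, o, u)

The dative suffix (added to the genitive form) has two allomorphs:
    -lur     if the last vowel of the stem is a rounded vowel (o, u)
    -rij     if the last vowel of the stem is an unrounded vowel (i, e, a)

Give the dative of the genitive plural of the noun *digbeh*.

*digbeh* — final consonant /h/ (voiceless) → -buh → *digbehbuh*.
The final sound of the plural form *digbehbuh* is /h/, which is a consonant, so the genitive suffix is -ag, giving *digbehbuhag*.
Since the last vowel of the genitive form *digbehbuhag* is /a/ (an unrounded vowel), it takes -rij, giving *digbehbuhagrij*.

digbehbuhagrij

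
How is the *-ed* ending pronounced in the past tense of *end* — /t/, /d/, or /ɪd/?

The stem *end* ends in /t/ or /d/.
The -ed suffix is realized as /ɪd/ after /t, d/; as /t/ after other voiceless consonants; and as /d/ after other voiced sounds.
So -ed on *end* is pronounced /ɪd/.

/ɪd/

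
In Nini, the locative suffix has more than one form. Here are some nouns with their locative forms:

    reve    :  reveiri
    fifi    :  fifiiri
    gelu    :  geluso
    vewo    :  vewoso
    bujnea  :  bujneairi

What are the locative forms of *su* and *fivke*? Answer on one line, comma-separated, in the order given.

The suffix is conditioned by the last vowel: -so when the last vowel of the stem is a rounded vowel (*gelu*, *vewo*); -iri when the last vowel of the stem is an unrounded vowel (*reve*, *fifi*, *bujnea*).
*su*: last vowel = /u/, a rounded vowel → -so → *suso*.
The last vowel of *fivke* is /e/, which is an unrounded vowel, so the suffix is -iri, giving *fivkeiri*.

suso, fivkeiri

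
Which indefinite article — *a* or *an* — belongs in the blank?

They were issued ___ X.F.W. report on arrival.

an

The indefinite article is chosen by the initial *sound* of the following word, not its spelling.
The initialism *X.F.W.* is read letter by letter; the first letter, X, is pronounced /ɛks/, which begins with a vowel sound.
So the article is *an*: They were issued an X.F.W. report on arrival.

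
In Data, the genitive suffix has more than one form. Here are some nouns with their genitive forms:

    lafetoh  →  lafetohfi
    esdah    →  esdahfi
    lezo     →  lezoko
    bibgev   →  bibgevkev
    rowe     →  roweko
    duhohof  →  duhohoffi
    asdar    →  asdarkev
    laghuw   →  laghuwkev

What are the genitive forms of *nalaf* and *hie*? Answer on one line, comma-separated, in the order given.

Looking at the final sound of each stem: -fi when the stem ends in a voiceless consonant (*lafetoh*, *esdah*, *duhohof*); -kev when the stem ends in a voiced consonant (*bibgev*, *asdar*, *laghuw*); -ko when the stem ends in a vowel (*lezo*, *rowe*).
*nalaf*: final sound = /f/, a voiceless consonant → -fi → *nalaffi*.
The final sound of *hie* is /e/, which is a vowel, so the suffix is -ko, giving *hieko*.

nalaffi, hieko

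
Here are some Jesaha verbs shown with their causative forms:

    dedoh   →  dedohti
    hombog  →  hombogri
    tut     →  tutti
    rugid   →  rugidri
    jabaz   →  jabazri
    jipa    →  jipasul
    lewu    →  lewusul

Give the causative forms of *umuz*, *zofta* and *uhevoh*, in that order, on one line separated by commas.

umuzri, zoftasul, uhevohti

The alternation tracks the final sound of the stem — -ti when the stem ends in a voiceless consonant (*dedoh*, *tut*); -ri when the stem ends in a voiced consonant (*hombog*, *rugid*, *jabaz*); -sul when the stem ends in a vowel (*jipa*, *lewu*).
*umuz* — final sound /z/ (a voiced consonant) → -ri → *umuzri*.
Since the final sound of *zofta* is /a/ (a vowel), it takes -sul, giving *zoftasul*.
The final sound of *uhevoh* is /h/, which is a voiceless consonant, so the suffix is -ti, giving *uhevohti*.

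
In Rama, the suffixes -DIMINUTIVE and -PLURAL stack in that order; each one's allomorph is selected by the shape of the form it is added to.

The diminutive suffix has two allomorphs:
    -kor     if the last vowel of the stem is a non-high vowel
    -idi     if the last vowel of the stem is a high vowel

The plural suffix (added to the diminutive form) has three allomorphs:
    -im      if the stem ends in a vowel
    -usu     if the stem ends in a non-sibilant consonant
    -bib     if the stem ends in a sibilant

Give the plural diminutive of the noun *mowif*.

mowifidiim

The last vowel of *mowif* is /i/, which is a high vowel, so the diminutive suffix is -idi, giving *mowifidi*.
The diminutive form *mowifidi*: final sound = /i/, a vowel → -im → *mowifidiim*.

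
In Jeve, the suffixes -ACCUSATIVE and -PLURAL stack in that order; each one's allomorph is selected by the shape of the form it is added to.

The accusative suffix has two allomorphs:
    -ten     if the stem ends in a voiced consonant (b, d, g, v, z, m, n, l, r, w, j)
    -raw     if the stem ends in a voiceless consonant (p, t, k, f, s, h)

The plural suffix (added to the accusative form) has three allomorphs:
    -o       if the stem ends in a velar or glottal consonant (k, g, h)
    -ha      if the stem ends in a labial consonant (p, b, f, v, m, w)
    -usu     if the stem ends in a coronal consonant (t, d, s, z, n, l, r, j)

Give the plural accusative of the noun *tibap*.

*tibap*: final consonant = /p/, voiceless → -raw → *tibapraw*.
Since the final consonant of the accusative form *tibapraw* is /w/ (labial), it takes -ha, giving *tibaprawha*.

tibaprawha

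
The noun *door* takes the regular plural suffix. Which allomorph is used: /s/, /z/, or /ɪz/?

The stem *door* ends in a voiced non-sibilant sound.
The plural suffix surfaces as /ɪz/ after sibilants, /s/ after other voiceless consonants, and /z/ after other voiced sounds.
So the plural -s on *door* is pronounced /z/.

/z/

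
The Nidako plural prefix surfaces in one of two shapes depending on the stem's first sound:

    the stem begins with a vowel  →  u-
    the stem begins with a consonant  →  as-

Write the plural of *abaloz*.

The first sound of *abaloz* is /a/, which is a vowel, so the prefix is u-, giving *uabaloz*.

uabaloz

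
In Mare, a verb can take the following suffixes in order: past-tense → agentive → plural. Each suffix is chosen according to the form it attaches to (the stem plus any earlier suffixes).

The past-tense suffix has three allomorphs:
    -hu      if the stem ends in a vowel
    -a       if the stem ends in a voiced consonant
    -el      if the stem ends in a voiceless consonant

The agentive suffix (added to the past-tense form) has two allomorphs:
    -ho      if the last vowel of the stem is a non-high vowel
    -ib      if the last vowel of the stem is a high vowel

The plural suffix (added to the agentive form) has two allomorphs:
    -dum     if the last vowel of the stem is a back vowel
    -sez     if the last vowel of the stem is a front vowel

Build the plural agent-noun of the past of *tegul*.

tegulahodum

*tegul* — final sound /l/ (a voiced consonant) → -a → *tegula*.
The past-tense form *tegula*: last vowel = /a/, a non-high vowel → -ho → *tegulaho*.
The last vowel of the agentive form *tegulaho* is /o/, which is a back vowel, so the plural suffix is -dum, giving *tegulahodum*.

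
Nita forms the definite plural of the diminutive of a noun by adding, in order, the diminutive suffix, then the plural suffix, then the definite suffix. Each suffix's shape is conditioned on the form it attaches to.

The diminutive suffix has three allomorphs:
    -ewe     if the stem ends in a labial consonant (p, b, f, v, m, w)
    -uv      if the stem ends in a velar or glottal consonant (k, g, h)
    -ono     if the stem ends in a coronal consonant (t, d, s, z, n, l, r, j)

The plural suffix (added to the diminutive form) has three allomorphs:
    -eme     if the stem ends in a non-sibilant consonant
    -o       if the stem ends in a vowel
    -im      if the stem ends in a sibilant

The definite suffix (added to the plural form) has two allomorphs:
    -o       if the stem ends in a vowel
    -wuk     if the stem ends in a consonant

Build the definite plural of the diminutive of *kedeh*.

kedehuvemeo

*kedeh* — final consonant /h/ (velar/glottal) → -uv → *kedehuv*.
The diminutive form *kedehuv* — final sound /v/ (a non-sibilant consonant) → -eme → *kedehuveme*.
Since the final sound of the plural form *kedehuveme* is /e/ (a vowel), it takes -o, giving *kedehuvemeo*.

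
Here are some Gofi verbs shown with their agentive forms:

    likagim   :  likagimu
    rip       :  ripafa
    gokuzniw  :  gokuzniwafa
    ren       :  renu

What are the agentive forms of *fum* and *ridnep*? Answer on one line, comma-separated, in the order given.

fumu, ridnepafa

Looking at the final consonant of each stem: -u when the stem ends in a nasal (*likagim*, *ren*); -afa when the stem ends in a non-nasal consonant (*rip*, *gokuzniw*).
*fum* — final consonant /m/ (a nasal) → -u → *fumu*.
*ridnep* — final consonant /p/ (non-nasal) → -afa → *ridnepafa*.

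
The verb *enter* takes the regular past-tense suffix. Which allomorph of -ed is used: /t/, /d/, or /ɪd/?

/d/

The stem *enter* ends in a voiced sound other than /d/.
The -ed suffix is realized as /ɪd/ after /t, d/; as /t/ after other voiceless consonants; and as /d/ after other voiced sounds.
So -ed on *enter* is pronounced /d/.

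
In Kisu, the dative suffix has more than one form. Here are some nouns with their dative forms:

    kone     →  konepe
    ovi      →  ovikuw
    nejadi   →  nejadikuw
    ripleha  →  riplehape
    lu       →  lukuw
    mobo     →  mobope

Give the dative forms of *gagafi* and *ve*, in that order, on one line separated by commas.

Looking at the last vowel of each stem: -kuw when the last vowel of the stem is a high vowel (*ovi*, *nejadi*, *lu*); -pe when the last vowel of the stem is a non-high vowel (*kone*, *ripleha*, *mobo*).
*gagafi*: last vowel = /i/, a high vowel → -kuw → *gagafikuw*.
*ve*: last vowel = /e/, a non-high vowel → -pe → *vepe*.

gagafikuw, vepe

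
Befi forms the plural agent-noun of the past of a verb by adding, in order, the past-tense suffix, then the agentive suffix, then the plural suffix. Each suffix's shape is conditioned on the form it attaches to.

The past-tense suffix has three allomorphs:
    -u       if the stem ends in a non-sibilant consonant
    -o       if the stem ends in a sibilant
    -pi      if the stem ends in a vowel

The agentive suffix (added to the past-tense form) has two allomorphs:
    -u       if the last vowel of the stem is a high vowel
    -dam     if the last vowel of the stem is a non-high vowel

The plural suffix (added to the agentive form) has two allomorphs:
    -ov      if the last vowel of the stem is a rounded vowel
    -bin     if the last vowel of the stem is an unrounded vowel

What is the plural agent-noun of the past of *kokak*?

Since the final sound of *kokak* is /k/ (a non-sibilant consonant), it takes -u, giving *kokaku*.
The past-tense form *kokaku* — last vowel /u/ (a high vowel) → -u → *kokakuu*.
The last vowel of the agentive form *kokakuu* is /u/, which is a rounded vowel, so the plural suffix is -ov, giving *kokakuuov*.

kokakuuov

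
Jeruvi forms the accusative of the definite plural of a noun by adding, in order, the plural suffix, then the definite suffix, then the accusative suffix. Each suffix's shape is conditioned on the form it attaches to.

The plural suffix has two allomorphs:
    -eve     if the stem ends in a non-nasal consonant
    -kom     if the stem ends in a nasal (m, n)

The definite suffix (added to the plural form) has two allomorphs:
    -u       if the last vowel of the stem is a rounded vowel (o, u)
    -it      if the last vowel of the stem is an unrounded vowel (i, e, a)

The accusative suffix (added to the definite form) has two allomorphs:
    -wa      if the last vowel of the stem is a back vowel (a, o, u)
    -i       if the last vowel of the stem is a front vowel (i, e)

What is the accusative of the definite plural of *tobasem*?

tobasemkomuwa

The final consonant of *tobasem* is /m/, which is a nasal, so the plural suffix is -kom, giving *tobasemkom*.
The plural form *tobasemkom*: last vowel = /o/, a rounded vowel → -u → *tobasemkomu*.
The last vowel of the definite form *tobasemkomu* is /u/, which is a back vowel, so the accusative suffix is -wa, giving *tobasemkomuwa*.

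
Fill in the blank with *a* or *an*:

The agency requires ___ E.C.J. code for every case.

an

The indefinite article is chosen by the initial *sound* of the following word, not its spelling.
The initialism *E.C.J.* is read letter by letter; the first letter, E, is pronounced /iː/, which begins with a vowel sound.
So the article is *an*: The agency requires an E.C.J. code for every case.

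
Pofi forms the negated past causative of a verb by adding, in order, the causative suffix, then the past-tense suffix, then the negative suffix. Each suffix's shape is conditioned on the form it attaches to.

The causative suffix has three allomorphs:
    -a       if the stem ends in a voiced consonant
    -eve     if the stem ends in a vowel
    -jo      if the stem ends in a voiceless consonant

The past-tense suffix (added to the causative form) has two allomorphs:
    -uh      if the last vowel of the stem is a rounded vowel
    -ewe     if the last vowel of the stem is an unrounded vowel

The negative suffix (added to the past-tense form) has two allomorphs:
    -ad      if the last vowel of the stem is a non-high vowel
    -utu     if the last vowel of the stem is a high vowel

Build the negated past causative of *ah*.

The final sound of *ah* is /h/, which is a voiceless consonant, so the causative suffix is -jo, giving *ahjo*.
The causative form *ahjo* — last vowel /o/ (a rounded vowel) → -uh → *ahjouh*.
The past-tense form *ahjouh* — last vowel /u/ (a high vowel) → -utu → *ahjouhutu*.

ahjouhutu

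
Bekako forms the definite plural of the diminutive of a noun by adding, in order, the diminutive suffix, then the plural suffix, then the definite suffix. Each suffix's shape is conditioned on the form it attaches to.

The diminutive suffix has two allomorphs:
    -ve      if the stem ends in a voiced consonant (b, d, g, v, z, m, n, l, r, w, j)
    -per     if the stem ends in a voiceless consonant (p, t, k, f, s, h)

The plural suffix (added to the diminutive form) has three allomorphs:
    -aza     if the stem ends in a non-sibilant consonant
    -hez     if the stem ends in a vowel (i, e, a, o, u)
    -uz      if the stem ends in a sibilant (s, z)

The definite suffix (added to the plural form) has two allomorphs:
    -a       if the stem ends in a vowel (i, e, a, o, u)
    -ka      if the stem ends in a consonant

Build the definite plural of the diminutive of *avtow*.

avtowvehezka

*avtow* — final consonant /w/ (voiced) → -ve → *avtowve*.
The final sound of the diminutive form *avtowve* is /e/, which is a vowel, so the plural suffix is -hez, giving *avtowvehez*.
The final sound of the plural form *avtowvehez* is /z/, which is a consonant, so the definite suffix is -ka, giving *avtowvehezka*.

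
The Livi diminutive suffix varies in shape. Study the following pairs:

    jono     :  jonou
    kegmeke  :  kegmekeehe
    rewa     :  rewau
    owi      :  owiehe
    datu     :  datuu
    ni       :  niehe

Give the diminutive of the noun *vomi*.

Looking at the last vowel of each stem: -ehe when the last vowel of the stem is a front vowel (*kegmeke*, *owi*, *ni*); -u when the last vowel of the stem is a back vowel (*jono*, *rewa*, *datu*).
*vomi*: last vowel = /i/, a front vowel → -ehe → *vomiehe*.

vomiehe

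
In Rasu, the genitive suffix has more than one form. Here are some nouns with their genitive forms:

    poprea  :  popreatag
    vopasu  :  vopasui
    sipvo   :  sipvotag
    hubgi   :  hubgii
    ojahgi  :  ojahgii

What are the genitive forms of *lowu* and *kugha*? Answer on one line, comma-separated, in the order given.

lowui, kughatag

The alternation tracks the last vowel of the stem — -i when the last vowel of the stem is a high vowel (*vopasu*, *hubgi*, *ojahgi*); -tag when the last vowel of the stem is a non-high vowel (*poprea*, *sipvo*).
*lowu* — last vowel /u/ (a high vowel) → -i → *lowui*.
The last vowel of *kugha* is /a/, which is a non-high vowel, so the suffix is -tag, giving *kughatag*.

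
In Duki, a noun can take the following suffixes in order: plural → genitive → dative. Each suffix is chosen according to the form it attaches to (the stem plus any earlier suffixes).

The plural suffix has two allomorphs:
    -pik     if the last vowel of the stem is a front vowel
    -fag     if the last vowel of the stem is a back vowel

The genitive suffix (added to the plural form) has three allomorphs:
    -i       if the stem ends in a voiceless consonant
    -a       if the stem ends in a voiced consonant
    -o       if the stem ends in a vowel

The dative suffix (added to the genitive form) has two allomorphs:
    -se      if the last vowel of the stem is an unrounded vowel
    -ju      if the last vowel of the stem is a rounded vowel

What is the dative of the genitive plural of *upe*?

upepikise

Since the last vowel of *upe* is /e/ (a front vowel), it takes -pik, giving *upepik*.
Since the final sound of the plural form *upepik* is /k/ (a voiceless consonant), it takes -i, giving *upepiki*.
The genitive form *upepiki* — last vowel /i/ (an unrounded vowel) → -se → *upepikise*.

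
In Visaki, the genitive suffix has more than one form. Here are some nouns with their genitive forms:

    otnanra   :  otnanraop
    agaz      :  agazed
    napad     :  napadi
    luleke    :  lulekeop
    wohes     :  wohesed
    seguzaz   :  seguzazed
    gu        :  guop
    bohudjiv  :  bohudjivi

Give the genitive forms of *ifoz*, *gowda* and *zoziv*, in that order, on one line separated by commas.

ifozed, gowdaop, zozivi

The pattern is sibilance of the final sound: -ed when the stem ends in a sibilant (*agaz*, *wohes*, *seguzaz*); -i when the stem ends in a non-sibilant consonant (*napad*, *bohudjiv*); -op when the stem ends in a vowel (*otnanra*, *luleke*, *gu*).
*ifoz* — final sound /z/ (a sibilant) → -ed → *ifozed*.
*gowda*: final sound = /a/, a vowel → -op → *gowdaop*.
*zoziv* — final sound /v/ (a non-sibilant consonant) → -i → *zozivi*.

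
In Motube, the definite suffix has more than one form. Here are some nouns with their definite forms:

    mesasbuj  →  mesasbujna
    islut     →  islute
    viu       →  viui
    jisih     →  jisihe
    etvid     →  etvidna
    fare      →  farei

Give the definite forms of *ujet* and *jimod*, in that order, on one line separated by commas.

ujete, jimodna

The alternation tracks the final sound of the stem — -e when the stem ends in a voiceless consonant (*islut*, *jisih*); -na when the stem ends in a voiced consonant (*mesasbuj*, *etvid*); -i when the stem ends in a vowel (*viu*, *fare*).
The final sound of *ujet* is /t/, which is a voiceless consonant, so the suffix is -e, giving *ujete*.
*jimod* — final sound /d/ (a voiced consonant) → -na → *jimodna*.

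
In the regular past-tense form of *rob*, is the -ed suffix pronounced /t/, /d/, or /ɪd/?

/d/

The stem *rob* ends in a voiced sound other than /d/.
The -ed suffix is realized as /ɪd/ after /t, d/; as /t/ after other voiceless consonants; and as /d/ after other voiced sounds.
So -ed on *rob* is pronounced /d/.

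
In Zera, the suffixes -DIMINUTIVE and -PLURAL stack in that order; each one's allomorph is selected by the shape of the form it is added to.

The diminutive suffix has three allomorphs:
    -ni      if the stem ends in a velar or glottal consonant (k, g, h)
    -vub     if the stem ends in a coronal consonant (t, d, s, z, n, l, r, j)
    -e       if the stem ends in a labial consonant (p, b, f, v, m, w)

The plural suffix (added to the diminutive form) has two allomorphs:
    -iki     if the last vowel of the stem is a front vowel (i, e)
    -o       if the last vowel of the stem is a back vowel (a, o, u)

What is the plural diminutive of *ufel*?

ufelvubo

Since the final consonant of *ufel* is /l/ (coronal), it takes -vub, giving *ufelvub*.
Since the last vowel of the diminutive form *ufelvub* is /u/ (a back vowel), it takes -o, giving *ufelvubo*.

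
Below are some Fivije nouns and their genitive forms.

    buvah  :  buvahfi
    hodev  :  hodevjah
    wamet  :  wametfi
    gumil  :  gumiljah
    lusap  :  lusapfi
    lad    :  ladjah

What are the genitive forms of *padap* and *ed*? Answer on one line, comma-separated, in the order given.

padapfi, edjah

The suffix is conditioned by the final consonant: -fi when the stem ends in a voiceless consonant (*buvah*, *wamet*, *lusap*); -jah when the stem ends in a voiced consonant (*hodev*, *gumil*, *lad*).
*padap* — final consonant /p/ (voiceless) → -fi → *padapfi*.
*ed*: final consonant = /d/, voiced → -jah → *edjah*.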